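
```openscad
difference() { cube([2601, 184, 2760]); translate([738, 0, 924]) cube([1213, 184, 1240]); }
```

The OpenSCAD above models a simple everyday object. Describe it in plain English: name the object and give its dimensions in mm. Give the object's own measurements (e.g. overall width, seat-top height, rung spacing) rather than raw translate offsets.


A wall 2601 mm long (x), 184 mm thick (y), 2760 mm tall, with a rectangular window opening cut through it. The opening is 1213 mm wide and 1240 mm tall; its sill is at z = 924 mm and its near (−x) edge is 738 mm from the wall's −x end. The opening passes through the full wall thickness.


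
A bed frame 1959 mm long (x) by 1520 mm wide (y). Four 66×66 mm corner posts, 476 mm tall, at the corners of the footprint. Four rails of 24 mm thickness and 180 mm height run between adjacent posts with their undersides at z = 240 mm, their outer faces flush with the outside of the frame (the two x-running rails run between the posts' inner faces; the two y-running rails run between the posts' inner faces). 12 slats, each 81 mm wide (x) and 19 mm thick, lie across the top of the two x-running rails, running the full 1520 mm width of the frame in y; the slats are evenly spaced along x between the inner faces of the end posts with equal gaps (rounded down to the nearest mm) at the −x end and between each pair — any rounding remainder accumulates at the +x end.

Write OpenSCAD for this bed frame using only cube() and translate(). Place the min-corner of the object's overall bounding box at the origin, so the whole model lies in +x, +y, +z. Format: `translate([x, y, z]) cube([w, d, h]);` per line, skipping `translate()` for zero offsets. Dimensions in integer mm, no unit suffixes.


// slat z = rail_z + rail_h = 240 + 180 = 420
// slat gap = ⌊(1827 − 12·81) / 13⌋ = 65
cube([66, 66, 476]);
translate([0, 1454, 0]) cube([66, 66, 476]);
translate([1893, 0, 0]) cube([66, 66, 476]);
translate([1893, 1454, 0]) cube([66, 66, 476]);
translate([66, 0, 240]) cube([1827, 24, 180]);
translate([66, 1496, 240]) cube([1827, 24, 180]);
translate([0, 66, 240]) cube([24, 1388, 180]);
translate([1935, 66, 240]) cube([24, 1388, 180]);
translate([131, 0, 420]) cube([81, 1520, 19]);
translate([277, 0, 420]) cube([81, 1520, 19]);
translate([423, 0, 420]) cube([81, 1520, 19]);
translate([569, 0, 420]) cube([81, 1520, 19]);
translate([715, 0, 420]) cube([81, 1520, 19]);
translate([861, 0, 420]) cube([81, 1520, 19]);
translate([1007, 0, 420]) cube([81, 1520, 19]);
translate([1153, 0, 420]) cube([81, 1520, 19]);
translate([1299, 0, 420]) cube([81, 1520, 19]);
translate([1445, 0, 420]) cube([81, 1520, 19]);
translate([1591, 0, 420]) cube([81, 1520, 19]);
translate([1737, 0, 420]) cube([81, 1520, 19]);


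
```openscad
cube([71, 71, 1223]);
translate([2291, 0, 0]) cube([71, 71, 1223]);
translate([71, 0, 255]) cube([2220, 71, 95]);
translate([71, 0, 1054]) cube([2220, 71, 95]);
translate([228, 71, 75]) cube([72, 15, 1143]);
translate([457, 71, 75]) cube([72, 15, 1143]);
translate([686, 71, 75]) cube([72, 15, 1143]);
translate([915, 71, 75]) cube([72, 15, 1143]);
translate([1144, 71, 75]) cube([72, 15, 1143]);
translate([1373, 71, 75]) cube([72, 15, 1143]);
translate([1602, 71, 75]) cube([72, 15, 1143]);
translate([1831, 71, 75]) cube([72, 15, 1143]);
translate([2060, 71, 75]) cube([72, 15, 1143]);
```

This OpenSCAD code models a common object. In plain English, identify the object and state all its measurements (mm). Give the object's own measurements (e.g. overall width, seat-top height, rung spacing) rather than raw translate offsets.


A fence section. Two 71×71 mm posts, 1223 mm tall, stand on the floor with a clear span of 2220 mm between their inner faces. Two horizontal rails of 71×95 mm section span the gap between the posts with their undersides at z = 255 mm and z = 1054 mm, flush with the posts' −y face. 9 pickets, each 72 mm wide, 15 mm thick and 1143 mm tall, are fixed to the +y face of the rails with their bottoms at z = 75 mm, spaced across the span with a 157 mm gap after the −x post and between neighbouring pickets, with 159 mm left before the +x post.


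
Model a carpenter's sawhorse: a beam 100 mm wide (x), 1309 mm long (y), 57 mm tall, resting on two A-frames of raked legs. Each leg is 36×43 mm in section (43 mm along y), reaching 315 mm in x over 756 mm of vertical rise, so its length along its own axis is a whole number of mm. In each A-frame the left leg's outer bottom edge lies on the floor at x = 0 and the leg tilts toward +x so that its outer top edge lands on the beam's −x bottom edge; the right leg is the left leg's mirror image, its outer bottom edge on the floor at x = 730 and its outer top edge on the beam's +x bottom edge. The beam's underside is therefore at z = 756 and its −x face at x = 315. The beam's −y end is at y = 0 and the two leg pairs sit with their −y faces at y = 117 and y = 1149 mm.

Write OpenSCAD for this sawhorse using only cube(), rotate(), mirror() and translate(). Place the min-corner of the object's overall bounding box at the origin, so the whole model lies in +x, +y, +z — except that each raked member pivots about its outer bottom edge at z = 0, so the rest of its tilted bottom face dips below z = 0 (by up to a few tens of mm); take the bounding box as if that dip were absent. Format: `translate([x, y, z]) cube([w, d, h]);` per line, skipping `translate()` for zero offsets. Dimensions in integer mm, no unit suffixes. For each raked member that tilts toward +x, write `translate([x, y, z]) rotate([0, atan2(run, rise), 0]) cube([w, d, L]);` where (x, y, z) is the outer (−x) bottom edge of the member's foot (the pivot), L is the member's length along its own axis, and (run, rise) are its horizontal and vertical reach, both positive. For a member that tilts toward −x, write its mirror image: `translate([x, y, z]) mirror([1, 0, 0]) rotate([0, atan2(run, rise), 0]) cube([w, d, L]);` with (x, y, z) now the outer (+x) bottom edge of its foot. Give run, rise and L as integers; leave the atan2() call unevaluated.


translate([315, 0, 756]) cube([100, 1309, 57]);
translate([0, 117, 0]) rotate([0, atan2(315, 756), 0]) cube([36, 43, 819]);
translate([730, 117, 0]) mirror([1, 0, 0]) rotate([0, atan2(315, 756), 0]) cube([36, 43, 819]);
translate([0, 1149, 0]) rotate([0, atan2(315, 756), 0]) cube([36, 43, 819]);
translate([730, 1149, 0]) mirror([1, 0, 0]) rotate([0, atan2(315, 756), 0]) cube([36, 43, 819]);


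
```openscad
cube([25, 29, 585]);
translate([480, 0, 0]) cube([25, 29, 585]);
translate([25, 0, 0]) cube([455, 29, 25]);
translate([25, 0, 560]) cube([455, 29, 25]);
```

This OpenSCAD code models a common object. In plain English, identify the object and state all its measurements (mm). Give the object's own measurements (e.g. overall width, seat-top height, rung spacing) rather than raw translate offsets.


A rectangular picture frame lying in the x–z plane (depth along y). The opening is 455 mm wide (x) by 535 mm tall (z), surrounded by a border 25 mm wide on all four sides. The frame is 29 mm deep and is made of two full-height vertical stiles with two horizontal rails fitted between them.


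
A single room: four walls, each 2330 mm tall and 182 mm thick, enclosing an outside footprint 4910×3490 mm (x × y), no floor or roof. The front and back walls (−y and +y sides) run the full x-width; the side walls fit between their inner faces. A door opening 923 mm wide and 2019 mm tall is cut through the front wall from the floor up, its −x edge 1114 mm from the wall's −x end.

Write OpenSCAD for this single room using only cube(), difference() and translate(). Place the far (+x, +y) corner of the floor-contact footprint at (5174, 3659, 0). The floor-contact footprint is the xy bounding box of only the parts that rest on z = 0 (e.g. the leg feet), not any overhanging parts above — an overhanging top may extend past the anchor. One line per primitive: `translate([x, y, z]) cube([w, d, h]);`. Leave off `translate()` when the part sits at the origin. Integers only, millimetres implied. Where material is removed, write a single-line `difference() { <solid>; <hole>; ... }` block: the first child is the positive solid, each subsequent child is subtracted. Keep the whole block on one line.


difference() { translate([264, 169, 0]) cube([4910, 182, 2330]); translate([1378, 169, 0]) cube([923, 182, 2019]); }
translate([264, 3477, 0]) cube([4910, 182, 2330]);
translate([264, 351, 0]) cube([182, 3126, 2330]);
translate([4992, 351, 0]) cube([182, 3126, 2330]);


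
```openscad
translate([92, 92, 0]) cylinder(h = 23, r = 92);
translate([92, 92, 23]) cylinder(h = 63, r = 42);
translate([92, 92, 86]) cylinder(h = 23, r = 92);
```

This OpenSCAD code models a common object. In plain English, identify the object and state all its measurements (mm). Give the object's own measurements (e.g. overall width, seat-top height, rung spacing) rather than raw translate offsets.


A spool: two coaxial disc flanges of radius 92 mm and thickness 23 mm, joined by a core cylinder of radius 42 mm and height 63 mm. The lower flange rests on z = 0 and the three cylinders share a vertical axis.


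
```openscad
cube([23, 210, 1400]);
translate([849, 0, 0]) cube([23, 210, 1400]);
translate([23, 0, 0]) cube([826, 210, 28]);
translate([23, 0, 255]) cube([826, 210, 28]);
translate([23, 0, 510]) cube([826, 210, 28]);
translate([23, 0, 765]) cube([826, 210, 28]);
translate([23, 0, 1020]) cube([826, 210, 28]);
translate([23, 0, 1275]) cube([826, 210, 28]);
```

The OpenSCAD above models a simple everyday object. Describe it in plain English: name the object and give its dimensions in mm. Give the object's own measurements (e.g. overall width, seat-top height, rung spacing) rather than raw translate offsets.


An open bookshelf. Two side panels, each 23 mm thick, 210 mm deep and 1400 mm tall, stand 872 mm apart (outside-to-outside). Between them sit 6 shelves, each 28 mm thick and 210 mm deep, spanning the full gap between the sides. The bottom shelf rests on the floor (its underside at z = 0) and the clear gap between one shelf's top and the next shelf's underside is 227 mm.


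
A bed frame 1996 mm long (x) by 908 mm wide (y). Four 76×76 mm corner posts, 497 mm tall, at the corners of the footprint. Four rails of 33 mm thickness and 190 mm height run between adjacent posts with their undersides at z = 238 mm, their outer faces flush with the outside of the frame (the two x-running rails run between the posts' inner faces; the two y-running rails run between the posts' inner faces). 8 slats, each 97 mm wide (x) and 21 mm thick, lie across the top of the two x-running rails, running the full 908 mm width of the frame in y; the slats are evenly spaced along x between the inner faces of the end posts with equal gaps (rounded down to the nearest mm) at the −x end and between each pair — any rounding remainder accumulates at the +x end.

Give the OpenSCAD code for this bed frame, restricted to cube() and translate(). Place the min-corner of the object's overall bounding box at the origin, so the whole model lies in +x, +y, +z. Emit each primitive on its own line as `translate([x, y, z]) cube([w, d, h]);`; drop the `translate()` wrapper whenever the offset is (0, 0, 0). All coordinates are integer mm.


// slat z = rail_z + rail_h = 238 + 190 = 428
// slat gap = ⌊(1844 − 8·97) / 9⌋ = 118
cube([76, 76, 497]);
translate([0, 832, 0]) cube([76, 76, 497]);
translate([1920, 0, 0]) cube([76, 76, 497]);
translate([1920, 832, 0]) cube([76, 76, 497]);
translate([76, 0, 238]) cube([1844, 33, 190]);
translate([76, 875, 238]) cube([1844, 33, 190]);
translate([0, 76, 238]) cube([33, 756, 190]);
translate([1963, 76, 238]) cube([33, 756, 190]);
translate([194, 0, 428]) cube([97, 908, 21]);
translate([409, 0, 428]) cube([97, 908, 21]);
translate([624, 0, 428]) cube([97, 908, 21]);
translate([839, 0, 428]) cube([97, 908, 21]);
translate([1054, 0, 428]) cube([97, 908, 21]);
translate([1269, 0, 428]) cube([97, 908, 21]);
translate([1484, 0, 428]) cube([97, 908, 21]);
translate([1699, 0, 428]) cube([97, 908, 21]);


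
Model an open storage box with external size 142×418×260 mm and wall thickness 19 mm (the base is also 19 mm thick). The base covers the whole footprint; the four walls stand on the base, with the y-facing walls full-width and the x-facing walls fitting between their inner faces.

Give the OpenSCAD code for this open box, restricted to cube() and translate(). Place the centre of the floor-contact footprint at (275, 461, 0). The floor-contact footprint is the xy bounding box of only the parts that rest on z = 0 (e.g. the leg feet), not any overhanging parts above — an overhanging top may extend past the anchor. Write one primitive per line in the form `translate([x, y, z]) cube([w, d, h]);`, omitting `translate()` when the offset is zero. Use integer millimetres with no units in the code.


translate([204, 252, 0]) cube([142, 418, 19]);
translate([204, 252, 19]) cube([142, 19, 241]);
translate([204, 651, 19]) cube([142, 19, 241]);
translate([204, 271, 19]) cube([19, 380, 241]);
translate([327, 271, 19]) cube([19, 380, 241]);


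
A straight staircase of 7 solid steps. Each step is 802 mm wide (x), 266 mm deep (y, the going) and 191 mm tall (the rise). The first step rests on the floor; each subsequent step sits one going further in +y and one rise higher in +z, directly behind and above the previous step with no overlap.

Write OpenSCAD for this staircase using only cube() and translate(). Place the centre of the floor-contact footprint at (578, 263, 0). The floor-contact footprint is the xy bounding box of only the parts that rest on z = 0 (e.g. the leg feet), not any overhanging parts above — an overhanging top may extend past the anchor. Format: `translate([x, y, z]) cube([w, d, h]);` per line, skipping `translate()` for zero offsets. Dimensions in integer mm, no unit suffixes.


translate([177, 130, 0]) cube([802, 266, 191]);
translate([177, 396, 191]) cube([802, 266, 191]);
translate([177, 662, 382]) cube([802, 266, 191]);
translate([177, 928, 573]) cube([802, 266, 191]);
translate([177, 1194, 764]) cube([802, 266, 191]);
translate([177, 1460, 955]) cube([802, 266, 191]);
translate([177, 1726, 1146]) cube([802, 266, 191]);


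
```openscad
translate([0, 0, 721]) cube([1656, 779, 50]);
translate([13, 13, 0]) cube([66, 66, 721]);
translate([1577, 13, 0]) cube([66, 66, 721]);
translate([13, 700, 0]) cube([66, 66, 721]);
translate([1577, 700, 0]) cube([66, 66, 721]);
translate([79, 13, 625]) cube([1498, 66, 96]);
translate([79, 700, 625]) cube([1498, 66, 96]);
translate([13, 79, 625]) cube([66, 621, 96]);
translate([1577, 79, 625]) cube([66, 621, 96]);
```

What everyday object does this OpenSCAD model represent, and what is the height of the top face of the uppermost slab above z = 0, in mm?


A table. The table height is 771 mm.

A 1656×779×50 slab sits at z = 721 on four 66 mm square posts — a table. The top surface is at 721 + 50 = 771 mm.


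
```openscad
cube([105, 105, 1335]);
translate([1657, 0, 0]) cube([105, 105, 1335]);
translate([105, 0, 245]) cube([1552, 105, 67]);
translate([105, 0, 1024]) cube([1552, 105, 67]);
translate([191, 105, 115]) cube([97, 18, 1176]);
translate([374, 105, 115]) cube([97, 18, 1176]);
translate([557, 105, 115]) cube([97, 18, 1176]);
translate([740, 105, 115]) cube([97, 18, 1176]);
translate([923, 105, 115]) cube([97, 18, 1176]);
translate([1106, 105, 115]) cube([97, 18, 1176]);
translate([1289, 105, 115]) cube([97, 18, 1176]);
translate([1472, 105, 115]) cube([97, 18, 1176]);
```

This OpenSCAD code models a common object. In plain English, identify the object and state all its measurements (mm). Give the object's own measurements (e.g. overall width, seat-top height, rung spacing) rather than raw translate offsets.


A fence section. Two 105×105 mm posts, 1335 mm tall, stand on the floor with a clear span of 1552 mm between their inner faces. Two horizontal rails of 105×67 mm section span the gap between the posts with their undersides at z = 245 mm and z = 1024 mm, flush with the posts' −y face. 8 pickets, each 97 mm wide, 18 mm thick and 1176 mm tall, are fixed to the +y face of the rails with their bottoms at z = 115 mm, spaced across the span with a 86 mm gap after the −x post and between neighbouring pickets, with 88 mm left before the +x post.


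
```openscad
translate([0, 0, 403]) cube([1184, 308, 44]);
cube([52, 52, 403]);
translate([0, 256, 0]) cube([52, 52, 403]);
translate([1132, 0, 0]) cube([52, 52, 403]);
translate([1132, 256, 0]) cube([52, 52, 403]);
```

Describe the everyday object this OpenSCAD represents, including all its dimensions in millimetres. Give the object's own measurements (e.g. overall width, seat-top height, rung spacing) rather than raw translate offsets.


A long wooden bench with a 1184 mm (x) × 308 mm (y) seat, 44 mm thick, its top surface 447 mm above the floor. Four 52 mm square legs at the seat corners, flush with the edges, run from z = 0 to the seat underside.


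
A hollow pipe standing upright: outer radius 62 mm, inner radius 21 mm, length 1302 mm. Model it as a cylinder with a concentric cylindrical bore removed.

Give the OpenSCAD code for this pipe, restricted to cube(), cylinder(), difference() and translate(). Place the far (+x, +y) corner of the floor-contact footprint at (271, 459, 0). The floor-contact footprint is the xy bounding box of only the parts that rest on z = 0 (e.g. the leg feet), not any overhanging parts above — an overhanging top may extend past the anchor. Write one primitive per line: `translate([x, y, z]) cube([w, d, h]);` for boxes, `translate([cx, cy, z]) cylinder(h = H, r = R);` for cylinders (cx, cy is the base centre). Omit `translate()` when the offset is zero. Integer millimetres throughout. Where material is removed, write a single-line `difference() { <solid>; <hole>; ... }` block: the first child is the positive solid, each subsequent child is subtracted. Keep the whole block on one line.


difference() { translate([209, 397, 0]) cylinder(h = 1302, r = 62); translate([209, 397, 0]) cylinder(h = 1302, r = 21); }


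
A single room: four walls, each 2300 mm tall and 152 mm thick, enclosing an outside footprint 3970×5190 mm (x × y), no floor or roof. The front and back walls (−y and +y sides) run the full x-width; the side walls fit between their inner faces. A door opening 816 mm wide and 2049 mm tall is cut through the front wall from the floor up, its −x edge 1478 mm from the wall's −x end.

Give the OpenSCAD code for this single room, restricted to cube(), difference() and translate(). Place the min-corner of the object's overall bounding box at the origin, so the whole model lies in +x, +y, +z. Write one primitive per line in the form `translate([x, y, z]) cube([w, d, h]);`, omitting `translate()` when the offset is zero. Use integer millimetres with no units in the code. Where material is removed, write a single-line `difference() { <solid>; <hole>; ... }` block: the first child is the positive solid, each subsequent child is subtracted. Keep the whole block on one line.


difference() { cube([3970, 152, 2300]); translate([1478, 0, 0]) cube([816, 152, 2049]); }
translate([0, 5038, 0]) cube([3970, 152, 2300]);
translate([0, 152, 0]) cube([152, 4886, 2300]);
translate([3818, 152, 0]) cube([152, 4886, 2300]);


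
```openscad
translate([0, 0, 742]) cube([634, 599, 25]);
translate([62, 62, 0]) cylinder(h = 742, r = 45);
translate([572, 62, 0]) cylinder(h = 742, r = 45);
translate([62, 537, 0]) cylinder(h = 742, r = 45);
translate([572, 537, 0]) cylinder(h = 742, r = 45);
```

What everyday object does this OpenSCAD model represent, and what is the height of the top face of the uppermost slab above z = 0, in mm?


A table. The table height is 767 mm.

A 634×599×25 slab sits at z = 742 on four Ø90 mm round legs — a table. The top surface is at 742 + 25 = 767 mm.


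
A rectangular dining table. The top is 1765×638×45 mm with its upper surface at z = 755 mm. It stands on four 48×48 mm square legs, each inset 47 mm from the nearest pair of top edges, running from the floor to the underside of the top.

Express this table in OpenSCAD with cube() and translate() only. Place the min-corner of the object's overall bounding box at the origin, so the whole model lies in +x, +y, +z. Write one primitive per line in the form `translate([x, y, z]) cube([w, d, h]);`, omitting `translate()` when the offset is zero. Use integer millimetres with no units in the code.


translate([0, 0, 710]) cube([1765, 638, 45]);
translate([47, 47, 0]) cube([48, 48, 710]);
translate([1670, 47, 0]) cube([48, 48, 710]);
translate([47, 543, 0]) cube([48, 48, 710]);
translate([1670, 543, 0]) cube([48, 48, 710]);


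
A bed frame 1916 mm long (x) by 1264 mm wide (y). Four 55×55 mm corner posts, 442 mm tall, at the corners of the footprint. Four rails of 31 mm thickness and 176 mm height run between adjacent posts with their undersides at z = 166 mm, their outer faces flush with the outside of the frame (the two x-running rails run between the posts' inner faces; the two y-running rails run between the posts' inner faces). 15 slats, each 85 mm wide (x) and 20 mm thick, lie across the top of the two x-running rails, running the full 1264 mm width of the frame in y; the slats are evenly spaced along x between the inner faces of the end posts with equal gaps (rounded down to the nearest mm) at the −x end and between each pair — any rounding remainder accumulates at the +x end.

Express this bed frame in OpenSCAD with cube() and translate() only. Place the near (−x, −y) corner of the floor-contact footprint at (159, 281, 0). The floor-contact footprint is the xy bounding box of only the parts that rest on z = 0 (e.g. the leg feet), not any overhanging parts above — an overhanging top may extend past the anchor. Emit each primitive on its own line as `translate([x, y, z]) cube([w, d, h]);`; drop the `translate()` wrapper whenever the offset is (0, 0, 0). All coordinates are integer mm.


// slat z = rail_z + rail_h = 166 + 176 = 342
// slat gap = ⌊(1806 − 15·85) / 16⌋ = 33
translate([159, 281, 0]) cube([55, 55, 442]);
translate([159, 1490, 0]) cube([55, 55, 442]);
translate([2020, 281, 0]) cube([55, 55, 442]);
translate([2020, 1490, 0]) cube([55, 55, 442]);
translate([214, 281, 166]) cube([1806, 31, 176]);
translate([214, 1514, 166]) cube([1806, 31, 176]);
translate([159, 336, 166]) cube([31, 1154, 176]);
translate([2044, 336, 166]) cube([31, 1154, 176]);
translate([247, 281, 342]) cube([85, 1264, 20]);
translate([365, 281, 342]) cube([85, 1264, 20]);
translate([483, 281, 342]) cube([85, 1264, 20]);
translate([601, 281, 342]) cube([85, 1264, 20]);
translate([719, 281, 342]) cube([85, 1264, 20]);
translate([837, 281, 342]) cube([85, 1264, 20]);
translate([955, 281, 342]) cube([85, 1264, 20]);
translate([1073, 281, 342]) cube([85, 1264, 20]);
translate([1191, 281, 342]) cube([85, 1264, 20]);
translate([1309, 281, 342]) cube([85, 1264, 20]);
translate([1427, 281, 342]) cube([85, 1264, 20]);
translate([1545, 281, 342]) cube([85, 1264, 20]);
translate([1663, 281, 342]) cube([85, 1264, 20]);
translate([1781, 281, 342]) cube([85, 1264, 20]);
translate([1899, 281, 342]) cube([85, 1264, 20]);


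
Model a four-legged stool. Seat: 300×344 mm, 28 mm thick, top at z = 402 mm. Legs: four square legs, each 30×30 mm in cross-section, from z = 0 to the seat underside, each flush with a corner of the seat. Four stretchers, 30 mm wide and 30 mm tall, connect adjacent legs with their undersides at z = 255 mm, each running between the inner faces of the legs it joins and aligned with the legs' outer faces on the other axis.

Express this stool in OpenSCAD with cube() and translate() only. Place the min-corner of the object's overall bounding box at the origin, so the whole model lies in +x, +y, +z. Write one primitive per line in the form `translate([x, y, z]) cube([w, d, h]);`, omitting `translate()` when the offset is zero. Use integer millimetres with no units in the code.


// leg_h = 402 - 28 = 374
// stretcher span = 300 - 2*30 = 240
translate([0, 0, 374]) cube([300, 344, 28]);
cube([30, 30, 374]);
translate([270, 0, 0]) cube([30, 30, 374]);
translate([0, 314, 0]) cube([30, 30, 374]);
translate([270, 314, 0]) cube([30, 30, 374]);
translate([30, 0, 255]) cube([240, 30, 30]);
translate([30, 314, 255]) cube([240, 30, 30]);
translate([0, 30, 255]) cube([30, 284, 30]);
translate([270, 30, 255]) cube([30, 284, 30]);


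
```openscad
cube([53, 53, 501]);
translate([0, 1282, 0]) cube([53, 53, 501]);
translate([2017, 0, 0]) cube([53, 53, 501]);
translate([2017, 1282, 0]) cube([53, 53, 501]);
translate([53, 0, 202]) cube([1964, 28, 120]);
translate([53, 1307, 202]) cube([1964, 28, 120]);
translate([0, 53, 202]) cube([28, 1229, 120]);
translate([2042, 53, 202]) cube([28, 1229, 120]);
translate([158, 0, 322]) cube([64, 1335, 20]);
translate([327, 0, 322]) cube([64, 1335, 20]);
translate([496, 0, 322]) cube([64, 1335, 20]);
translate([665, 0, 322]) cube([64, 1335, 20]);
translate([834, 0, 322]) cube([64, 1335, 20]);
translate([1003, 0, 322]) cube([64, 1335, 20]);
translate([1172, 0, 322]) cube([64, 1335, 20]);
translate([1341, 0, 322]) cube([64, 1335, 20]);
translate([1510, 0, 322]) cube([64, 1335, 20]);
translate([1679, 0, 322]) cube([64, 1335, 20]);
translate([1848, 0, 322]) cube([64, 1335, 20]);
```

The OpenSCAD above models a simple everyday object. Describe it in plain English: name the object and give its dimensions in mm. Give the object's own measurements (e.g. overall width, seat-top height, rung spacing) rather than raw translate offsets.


A bed frame 2070 mm long (x) by 1335 mm wide (y). Four 53×53 mm corner posts, 501 mm tall, at the corners of the footprint. Four rails of 28 mm thickness and 120 mm height run between adjacent posts with their undersides at z = 202 mm, their outer faces flush with the outside of the frame (the two x-running rails run between the posts' inner faces; the two y-running rails run between the posts' inner faces). 11 slats, each 64 mm wide (x) and 20 mm thick, lie across the top of the two x-running rails, running the full 1335 mm width of the frame in y; along x they sit between the end posts with a 105 mm gap after the −x posts and between neighbouring slats and before the +x posts.


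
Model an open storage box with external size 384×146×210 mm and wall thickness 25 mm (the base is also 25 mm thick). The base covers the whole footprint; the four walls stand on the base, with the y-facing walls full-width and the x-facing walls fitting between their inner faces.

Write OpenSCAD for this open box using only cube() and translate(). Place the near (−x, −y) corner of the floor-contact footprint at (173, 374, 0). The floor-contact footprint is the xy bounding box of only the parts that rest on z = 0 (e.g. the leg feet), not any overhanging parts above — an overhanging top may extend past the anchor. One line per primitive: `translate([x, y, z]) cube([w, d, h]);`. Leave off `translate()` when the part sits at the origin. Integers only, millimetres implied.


translate([173, 374, 0]) cube([384, 146, 25]);
translate([173, 374, 25]) cube([384, 25, 185]);
translate([173, 495, 25]) cube([384, 25, 185]);
translate([173, 399, 25]) cube([25, 96, 185]);
translate([532, 399, 25]) cube([25, 96, 185]);


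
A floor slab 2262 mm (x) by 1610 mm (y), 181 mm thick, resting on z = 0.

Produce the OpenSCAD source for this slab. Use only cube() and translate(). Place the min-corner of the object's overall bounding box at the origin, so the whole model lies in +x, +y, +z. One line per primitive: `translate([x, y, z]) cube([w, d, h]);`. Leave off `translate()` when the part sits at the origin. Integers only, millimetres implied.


cube([2262, 1610, 181]);


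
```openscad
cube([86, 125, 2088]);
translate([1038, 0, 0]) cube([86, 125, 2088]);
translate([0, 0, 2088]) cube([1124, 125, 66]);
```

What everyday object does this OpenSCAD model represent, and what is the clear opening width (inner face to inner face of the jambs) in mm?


A door frame. The clear opening width is 952 mm.

Two 2088 mm tall posts with a header on top — a door frame. The left jamb is 86 mm wide at x = 0; the right jamb starts at x = 1038. The clear opening is 1038 − 86 = 952 mm.


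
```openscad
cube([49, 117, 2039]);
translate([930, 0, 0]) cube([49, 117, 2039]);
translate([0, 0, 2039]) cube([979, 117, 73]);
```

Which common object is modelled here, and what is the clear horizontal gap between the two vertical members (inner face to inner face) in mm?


A door frame. The clear opening width is 881 mm.

Two 2039 mm tall posts with a header on top — a door frame. The left jamb is 49 mm wide at x = 0; the right jamb starts at x = 930. The clear opening is 930 − 49 = 881 mm.


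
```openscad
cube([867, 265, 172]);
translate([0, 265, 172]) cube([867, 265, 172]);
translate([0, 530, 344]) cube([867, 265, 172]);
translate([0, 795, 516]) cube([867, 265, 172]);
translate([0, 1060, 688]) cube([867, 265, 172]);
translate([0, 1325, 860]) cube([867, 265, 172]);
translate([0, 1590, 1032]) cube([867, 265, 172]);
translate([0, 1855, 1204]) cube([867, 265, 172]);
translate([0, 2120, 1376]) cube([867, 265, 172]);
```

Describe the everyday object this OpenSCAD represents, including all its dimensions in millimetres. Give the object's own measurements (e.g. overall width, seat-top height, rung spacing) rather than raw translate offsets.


A straight staircase of 9 solid steps. Each step is 867 mm wide (x), 265 mm deep (y, the going) and 172 mm tall (the rise). The first step rests on the floor; each subsequent step sits one going further in +y and one rise higher in +z, directly behind and above the previous step with no overlap.


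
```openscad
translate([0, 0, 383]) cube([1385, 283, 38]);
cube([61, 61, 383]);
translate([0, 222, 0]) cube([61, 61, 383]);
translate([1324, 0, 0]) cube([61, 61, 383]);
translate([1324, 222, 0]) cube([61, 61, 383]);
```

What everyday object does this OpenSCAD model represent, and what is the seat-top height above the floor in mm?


A bench. The seat-top height is 421 mm.

A long slab on four corner posts — a bench. The slab sits at z = 383 with thickness 38, so the top is 383 + 38 = 421 mm.


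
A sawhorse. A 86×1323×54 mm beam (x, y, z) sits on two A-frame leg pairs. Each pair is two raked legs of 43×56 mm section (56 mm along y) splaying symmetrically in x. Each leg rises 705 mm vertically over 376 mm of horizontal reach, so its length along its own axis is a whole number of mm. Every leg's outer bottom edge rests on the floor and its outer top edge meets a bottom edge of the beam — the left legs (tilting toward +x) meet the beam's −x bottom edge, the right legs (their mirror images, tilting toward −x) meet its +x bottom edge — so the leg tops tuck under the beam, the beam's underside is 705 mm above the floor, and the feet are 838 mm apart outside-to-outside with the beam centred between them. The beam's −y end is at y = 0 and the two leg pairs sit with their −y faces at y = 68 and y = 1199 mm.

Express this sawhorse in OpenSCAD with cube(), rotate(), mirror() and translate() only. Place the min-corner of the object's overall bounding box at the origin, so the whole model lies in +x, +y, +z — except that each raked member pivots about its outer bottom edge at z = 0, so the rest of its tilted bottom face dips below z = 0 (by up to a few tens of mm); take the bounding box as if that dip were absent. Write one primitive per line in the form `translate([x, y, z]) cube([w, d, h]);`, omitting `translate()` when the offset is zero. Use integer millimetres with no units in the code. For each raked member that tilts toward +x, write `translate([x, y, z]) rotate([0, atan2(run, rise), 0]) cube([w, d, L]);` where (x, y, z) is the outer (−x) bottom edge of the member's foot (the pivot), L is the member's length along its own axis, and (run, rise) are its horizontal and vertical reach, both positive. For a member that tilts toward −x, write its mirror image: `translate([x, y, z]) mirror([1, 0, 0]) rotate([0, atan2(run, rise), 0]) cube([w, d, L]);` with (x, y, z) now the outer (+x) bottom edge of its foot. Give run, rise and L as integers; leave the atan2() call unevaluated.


translate([376, 0, 705]) cube([86, 1323, 54]);
translate([0, 68, 0]) rotate([0, atan2(376, 705), 0]) cube([43, 56, 799]);
translate([838, 68, 0]) mirror([1, 0, 0]) rotate([0, atan2(376, 705), 0]) cube([43, 56, 799]);
translate([0, 1199, 0]) rotate([0, atan2(376, 705), 0]) cube([43, 56, 799]);
translate([838, 1199, 0]) mirror([1, 0, 0]) rotate([0, atan2(376, 705), 0]) cube([43, 56, 799]);


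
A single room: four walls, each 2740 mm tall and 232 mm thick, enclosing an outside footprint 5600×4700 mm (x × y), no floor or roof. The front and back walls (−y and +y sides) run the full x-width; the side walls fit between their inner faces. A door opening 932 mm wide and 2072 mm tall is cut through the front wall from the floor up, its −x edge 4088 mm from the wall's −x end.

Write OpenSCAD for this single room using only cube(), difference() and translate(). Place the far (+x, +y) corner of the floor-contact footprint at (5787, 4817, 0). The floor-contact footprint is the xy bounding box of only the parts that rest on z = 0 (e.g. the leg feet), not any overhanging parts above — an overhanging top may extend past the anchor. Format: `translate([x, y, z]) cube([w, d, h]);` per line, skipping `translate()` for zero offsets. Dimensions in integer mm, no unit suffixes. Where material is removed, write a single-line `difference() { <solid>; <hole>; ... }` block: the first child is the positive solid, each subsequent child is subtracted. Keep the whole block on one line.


difference() { translate([187, 117, 0]) cube([5600, 232, 2740]); translate([4275, 117, 0]) cube([932, 232, 2072]); }
translate([187, 4585, 0]) cube([5600, 232, 2740]);
translate([187, 349, 0]) cube([232, 4236, 2740]);
translate([5555, 349, 0]) cube([232, 4236, 2740]);


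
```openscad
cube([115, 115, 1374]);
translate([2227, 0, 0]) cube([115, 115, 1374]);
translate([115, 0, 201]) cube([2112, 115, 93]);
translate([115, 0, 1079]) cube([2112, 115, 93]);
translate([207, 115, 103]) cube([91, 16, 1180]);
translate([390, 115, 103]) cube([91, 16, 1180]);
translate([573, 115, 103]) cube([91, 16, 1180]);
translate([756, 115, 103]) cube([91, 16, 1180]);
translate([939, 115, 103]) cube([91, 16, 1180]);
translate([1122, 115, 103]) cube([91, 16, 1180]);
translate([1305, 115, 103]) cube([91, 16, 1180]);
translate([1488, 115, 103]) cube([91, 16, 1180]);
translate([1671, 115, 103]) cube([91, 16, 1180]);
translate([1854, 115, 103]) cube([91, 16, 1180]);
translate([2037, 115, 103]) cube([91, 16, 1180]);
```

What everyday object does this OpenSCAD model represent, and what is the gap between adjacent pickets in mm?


A fence section. The picket gap is 92 mm.

Two posts, two rails, 11 pickets — a fence section. Span 2112 mm holds 11 pickets of 91 mm with 12 equal gaps: ⌊(2112 − 11·91) / 12⌋ = 92 mm.


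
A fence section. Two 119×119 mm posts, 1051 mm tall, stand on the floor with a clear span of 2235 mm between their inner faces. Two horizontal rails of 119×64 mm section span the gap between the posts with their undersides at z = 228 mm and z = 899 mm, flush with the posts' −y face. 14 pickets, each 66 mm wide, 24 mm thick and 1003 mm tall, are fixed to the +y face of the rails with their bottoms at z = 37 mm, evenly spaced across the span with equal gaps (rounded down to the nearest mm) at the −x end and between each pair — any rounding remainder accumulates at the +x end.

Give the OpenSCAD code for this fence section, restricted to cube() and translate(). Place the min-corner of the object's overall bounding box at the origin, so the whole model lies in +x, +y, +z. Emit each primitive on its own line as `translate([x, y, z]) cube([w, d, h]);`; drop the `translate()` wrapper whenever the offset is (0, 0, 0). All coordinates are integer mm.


cube([119, 119, 1051]);
translate([2354, 0, 0]) cube([119, 119, 1051]);
translate([119, 0, 228]) cube([2235, 119, 64]);
translate([119, 0, 899]) cube([2235, 119, 64]);
translate([206, 119, 37]) cube([66, 24, 1003]);
translate([359, 119, 37]) cube([66, 24, 1003]);
translate([512, 119, 37]) cube([66, 24, 1003]);
translate([665, 119, 37]) cube([66, 24, 1003]);
translate([818, 119, 37]) cube([66, 24, 1003]);
translate([971, 119, 37]) cube([66, 24, 1003]);
translate([1124, 119, 37]) cube([66, 24, 1003]);
translate([1277, 119, 37]) cube([66, 24, 1003]);
translate([1430, 119, 37]) cube([66, 24, 1003]);
translate([1583, 119, 37]) cube([66, 24, 1003]);
translate([1736, 119, 37]) cube([66, 24, 1003]);
translate([1889, 119, 37]) cube([66, 24, 1003]);
translate([2042, 119, 37]) cube([66, 24, 1003]);
translate([2195, 119, 37]) cube([66, 24, 1003]);


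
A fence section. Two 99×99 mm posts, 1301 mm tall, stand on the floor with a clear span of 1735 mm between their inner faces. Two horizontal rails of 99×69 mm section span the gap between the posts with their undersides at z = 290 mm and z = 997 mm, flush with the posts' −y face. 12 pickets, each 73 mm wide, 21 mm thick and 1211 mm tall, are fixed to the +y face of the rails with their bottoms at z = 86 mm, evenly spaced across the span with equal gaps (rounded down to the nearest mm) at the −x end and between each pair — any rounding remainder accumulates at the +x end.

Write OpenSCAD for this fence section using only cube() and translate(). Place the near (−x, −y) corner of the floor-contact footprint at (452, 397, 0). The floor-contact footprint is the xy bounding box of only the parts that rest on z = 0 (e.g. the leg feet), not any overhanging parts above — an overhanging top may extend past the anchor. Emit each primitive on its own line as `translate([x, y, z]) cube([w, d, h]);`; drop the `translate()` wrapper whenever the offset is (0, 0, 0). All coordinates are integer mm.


translate([452, 397, 0]) cube([99, 99, 1301]);
translate([2286, 397, 0]) cube([99, 99, 1301]);
translate([551, 397, 290]) cube([1735, 99, 69]);
translate([551, 397, 997]) cube([1735, 99, 69]);
translate([617, 496, 86]) cube([73, 21, 1211]);
translate([756, 496, 86]) cube([73, 21, 1211]);
translate([895, 496, 86]) cube([73, 21, 1211]);
translate([1034, 496, 86]) cube([73, 21, 1211]);
translate([1173, 496, 86]) cube([73, 21, 1211]);
translate([1312, 496, 86]) cube([73, 21, 1211]);
translate([1451, 496, 86]) cube([73, 21, 1211]);
translate([1590, 496, 86]) cube([73, 21, 1211]);
translate([1729, 496, 86]) cube([73, 21, 1211]);
translate([1868, 496, 86]) cube([73, 21, 1211]);
translate([2007, 496, 86]) cube([73, 21, 1211]);
translate([2146, 496, 86]) cube([73, 21, 1211]);


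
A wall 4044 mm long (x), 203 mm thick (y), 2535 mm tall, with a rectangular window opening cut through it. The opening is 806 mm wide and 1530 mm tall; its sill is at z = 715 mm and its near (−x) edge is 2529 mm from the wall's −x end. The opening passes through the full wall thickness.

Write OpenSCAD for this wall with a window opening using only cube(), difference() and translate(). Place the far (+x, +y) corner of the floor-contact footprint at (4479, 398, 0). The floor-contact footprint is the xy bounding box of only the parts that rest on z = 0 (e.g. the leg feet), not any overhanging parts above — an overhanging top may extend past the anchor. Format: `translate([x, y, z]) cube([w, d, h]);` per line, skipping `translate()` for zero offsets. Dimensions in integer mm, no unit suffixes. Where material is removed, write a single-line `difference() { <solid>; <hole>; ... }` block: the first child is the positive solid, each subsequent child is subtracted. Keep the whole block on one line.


difference() { translate([435, 195, 0]) cube([4044, 203, 2535]); translate([2964, 195, 715]) cube([806, 203, 1530]); }


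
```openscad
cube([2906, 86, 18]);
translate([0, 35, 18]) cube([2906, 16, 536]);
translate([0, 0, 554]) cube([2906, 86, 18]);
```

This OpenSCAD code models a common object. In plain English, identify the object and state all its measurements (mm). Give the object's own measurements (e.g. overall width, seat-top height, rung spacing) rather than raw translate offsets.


An I-beam lying along x, 2906 mm long. Overall section height 572 mm. Two flanges 86 mm wide (y) and 18 mm thick, one on the floor and one at the top; a web 16 mm thick runs between them, centred on the flange width.
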